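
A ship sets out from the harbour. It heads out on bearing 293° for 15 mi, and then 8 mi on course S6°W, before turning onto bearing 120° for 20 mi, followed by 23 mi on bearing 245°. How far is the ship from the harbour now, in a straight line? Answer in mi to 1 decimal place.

Leg 1 (293°, 15 mi): east 15 sin 293° = -13.81, north 15 cos 293° = 5.86
Leg 2 (S6°W, 8 mi): east 8 sin 186° = -0.84, north 8 cos 186° = -7.96
Leg 3 (120°, 20 mi): east 20 sin 120° = 17.32, north 20 cos 120° = -10.00
Leg 4 (245°, 23 mi): east 23 sin 245° = -20.85, north 23 cos 245° = -9.72
Net: -18.17 east, -21.82 north. Distance = √((-18.17)² + (-21.82)²) = 28.390 mi.

28.4 mi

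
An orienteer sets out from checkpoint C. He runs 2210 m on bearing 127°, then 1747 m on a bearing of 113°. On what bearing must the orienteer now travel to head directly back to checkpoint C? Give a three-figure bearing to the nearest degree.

301°

Leg 1 (127°, 2210 m): east 2210 sin 127° = 1764.98, north 2210 cos 127° = -1330.01
Leg 2 (113°, 1747 m): east 1747 sin 113° = 1608.12, north 1747 cos 113° = -682.61
Net displacement: 3373.11 east, -2012.62 north. Direction back to start is (-3373.11, 2012.62): bearing = atan2(-3373.11, 2012.62) mod 360° = 300.82° ≈ 301°.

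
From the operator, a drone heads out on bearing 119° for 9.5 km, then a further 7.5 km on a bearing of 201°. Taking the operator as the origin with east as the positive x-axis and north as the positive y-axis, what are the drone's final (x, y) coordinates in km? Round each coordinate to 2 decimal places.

Leg 1 (119°, 9.5 km): east 9.5 sin 119° = 8.31, north 9.5 cos 119° = -4.61
Leg 2 (201°, 7.5 km): east 7.5 sin 201° = -2.69, north 7.5 cos 201° = -7.00
Summing: 5.62 km east, -11.61 km north → (5.62, -11.61).

(5.62, -11.61)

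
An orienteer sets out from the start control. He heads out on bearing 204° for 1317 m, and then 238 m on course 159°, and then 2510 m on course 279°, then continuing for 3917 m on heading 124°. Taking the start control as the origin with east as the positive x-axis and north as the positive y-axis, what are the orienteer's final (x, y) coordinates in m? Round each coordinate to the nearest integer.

(318, -3223)

Leg 1 (204°, 1317 m): east 1317 sin 204° = -535.67, north 1317 cos 204° = -1203.14
Leg 2 (159°, 238 m): east 238 sin 159° = 85.29, north 238 cos 159° = -222.19
Leg 3 (279°, 2510 m): east 2510 sin 279° = -2479.10, north 2510 cos 279° = 392.65
Leg 4 (124°, 3917 m): east 3917 sin 124° = 3247.34, north 3917 cos 124° = -2190.36
Summing: 317.86 m east, -3223.04 m north → (318, -3223).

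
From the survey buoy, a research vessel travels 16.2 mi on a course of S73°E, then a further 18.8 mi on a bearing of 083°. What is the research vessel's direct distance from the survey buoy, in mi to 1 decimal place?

34.2 mi

Leg 1 (S73°E, 16.2 mi): east 16.2 sin 107° = 15.49, north 16.2 cos 107° = -4.74
Leg 2 (083°, 18.8 mi): east 18.8 sin 83° = 18.66, north 18.8 cos 83° = 2.29
Net: 34.15 east, -2.45 north. Distance = √((34.15)² + (-2.45)²) = 34.239 mi.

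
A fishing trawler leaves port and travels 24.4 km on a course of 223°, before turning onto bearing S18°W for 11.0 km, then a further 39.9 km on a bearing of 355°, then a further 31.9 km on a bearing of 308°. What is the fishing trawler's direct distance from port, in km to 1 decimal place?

57.7 km

Leg 1 (223°, 24.4 km): east 24.4 sin 223° = -16.64, north 24.4 cos 223° = -17.85
Leg 2 (S18°W, 11.0 km): east 11.0 sin 198° = -3.40, north 11.0 cos 198° = -10.46
Leg 3 (355°, 39.9 km): east 39.9 sin 355° = -3.48, north 39.9 cos 355° = 39.75
Leg 4 (308°, 31.9 km): east 31.9 sin 308° = -25.14, north 31.9 cos 308° = 19.64
Net: -48.66 east, 31.08 north. Distance = √((-48.66)² + (31.08)²) = 57.735 km.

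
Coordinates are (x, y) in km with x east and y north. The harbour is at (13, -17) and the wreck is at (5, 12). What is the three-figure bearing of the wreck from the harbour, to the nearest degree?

Δeast = 5 − 13 = -8.00; Δnorth = 12 − -17 = 29.00.
Bearing = atan2(Δeast, Δnorth) mod 360° = 344.58° ≈ 345°.

345°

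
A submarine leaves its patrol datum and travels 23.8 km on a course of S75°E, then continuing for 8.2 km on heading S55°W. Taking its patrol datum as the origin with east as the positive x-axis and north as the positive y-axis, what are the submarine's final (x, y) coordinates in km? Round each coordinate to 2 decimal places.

(16.27, -10.86)

Leg 1 (S75°E, 23.8 km): east 23.8 sin 105° = 22.99, north 23.8 cos 105° = -6.16
Leg 2 (S55°W, 8.2 km): east 8.2 sin 235° = -6.72, north 8.2 cos 235° = -4.70
Summing: 16.27 km east, -10.86 km north → (16.27, -10.86).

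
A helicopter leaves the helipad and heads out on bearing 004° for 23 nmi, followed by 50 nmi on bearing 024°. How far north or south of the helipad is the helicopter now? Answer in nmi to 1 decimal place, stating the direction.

Leg 1 (004°, 23 nmi): east 23 sin 4° = 1.60, north 23 cos 4° = 22.94
Leg 2 (024°, 50 nmi): east 50 sin 24° = 20.34, north 50 cos 24° = 45.68
Net north component: 68.62 nmi.

68.6 nmi north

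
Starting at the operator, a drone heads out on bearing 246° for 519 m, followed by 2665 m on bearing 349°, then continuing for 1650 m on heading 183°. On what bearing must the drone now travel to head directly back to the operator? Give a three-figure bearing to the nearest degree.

Leg 1 (246°, 519 m): east 519 sin 246° = -474.13, north 519 cos 246° = -211.10
Leg 2 (349°, 2665 m): east 2665 sin 349° = -508.51, north 2665 cos 349° = 2616.04
Leg 3 (183°, 1650 m): east 1650 sin 183° = -86.35, north 1650 cos 183° = -1647.74
Net displacement: -1068.99 east, 757.20 north. Direction back to start is (1068.99, -757.20): bearing = atan2(1068.99, -757.20) mod 360° = 125.31° ≈ 125°.

125°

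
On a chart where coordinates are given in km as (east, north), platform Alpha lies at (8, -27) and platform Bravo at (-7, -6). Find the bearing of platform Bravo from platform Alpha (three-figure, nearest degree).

324°

Δeast = -7 − 8 = -15.00; Δnorth = -6 − -27 = 21.00.
Bearing = atan2(Δeast, Δnorth) mod 360° = 324.46° ≈ 324°.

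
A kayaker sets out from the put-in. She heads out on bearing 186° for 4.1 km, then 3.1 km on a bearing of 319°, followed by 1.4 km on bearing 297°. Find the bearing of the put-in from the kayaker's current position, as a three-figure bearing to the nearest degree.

073°

Leg 1 (186°, 4.1 km): east 4.1 sin 186° = -0.43, north 4.1 cos 186° = -4.08
Leg 2 (319°, 3.1 km): east 3.1 sin 319° = -2.03, north 3.1 cos 319° = 2.34
Leg 3 (297°, 1.4 km): east 1.4 sin 297° = -1.25, north 1.4 cos 297° = 0.64
Net displacement: -3.71 east, -1.10 north. Direction back to start is (3.71, 1.10): bearing = atan2(3.71, 1.10) mod 360° = 73.45° ≈ 073°.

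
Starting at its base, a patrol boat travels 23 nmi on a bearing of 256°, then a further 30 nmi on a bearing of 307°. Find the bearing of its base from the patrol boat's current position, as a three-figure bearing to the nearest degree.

105°

Leg 1 (256°, 23 nmi): east 23 sin 256° = -22.32, north 23 cos 256° = -5.56
Leg 2 (307°, 30 nmi): east 30 sin 307° = -23.96, north 30 cos 307° = 18.05
Net displacement: -46.28 east, 12.49 north. Direction back to start is (46.28, -12.49): bearing = atan2(46.28, -12.49) mod 360° = 105.10° ≈ 105°.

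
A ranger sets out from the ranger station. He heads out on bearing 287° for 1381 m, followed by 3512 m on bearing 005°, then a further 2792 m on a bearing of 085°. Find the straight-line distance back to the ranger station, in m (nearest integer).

4507 m

Leg 1 (287°, 1381 m): east 1381 sin 287° = -1320.66, north 1381 cos 287° = 403.77
Leg 2 (005°, 3512 m): east 3512 sin 5° = 306.09, north 3512 cos 5° = 3498.64
Leg 3 (085°, 2792 m): east 2792 sin 85° = 2781.38, north 2792 cos 85° = 243.34
Net: 1766.81 east, 4145.74 north. Distance = √((1766.81)² + (4145.74)²) = 4506.526 m.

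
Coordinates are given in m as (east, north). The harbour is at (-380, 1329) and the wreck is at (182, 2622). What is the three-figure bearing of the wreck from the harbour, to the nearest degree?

023°

Δeast = 182 − -380 = 562.00; Δnorth = 2622 − 1329 = 1293.00.
Bearing = atan2(Δeast, Δnorth) mod 360° = 23.49° ≈ 023°.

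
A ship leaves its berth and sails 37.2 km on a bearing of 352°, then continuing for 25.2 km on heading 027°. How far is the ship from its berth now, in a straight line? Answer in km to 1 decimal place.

Leg 1 (352°, 37.2 km): east 37.2 sin 352° = -5.18, north 37.2 cos 352° = 36.84
Leg 2 (027°, 25.2 km): east 25.2 sin 27° = 11.44, north 25.2 cos 27° = 22.45
Net: 6.26 east, 59.29 north. Distance = √((6.26)² + (59.29)²) = 59.621 km.

59.6 km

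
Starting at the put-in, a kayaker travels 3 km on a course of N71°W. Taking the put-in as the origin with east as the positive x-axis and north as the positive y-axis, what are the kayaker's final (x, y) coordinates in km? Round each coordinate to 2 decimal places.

Leg 1 (N71°W, 3 km): east 3 sin 289° = -2.84, north 3 cos 289° = 0.98
Summing: -2.84 km east, 0.98 km north → (-2.84, 0.98).

(-2.84, 0.98)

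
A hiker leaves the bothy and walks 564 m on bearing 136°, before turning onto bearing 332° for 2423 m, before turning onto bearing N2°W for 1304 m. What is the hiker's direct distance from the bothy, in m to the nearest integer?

3138 m

Leg 1 (136°, 564 m): east 564 sin 136° = 391.79, north 564 cos 136° = -405.71
Leg 2 (332°, 2423 m): east 2423 sin 332° = -1137.53, north 2423 cos 332° = 2139.38
Leg 3 (N2°W, 1304 m): east 1304 sin 358° = -45.51, north 1304 cos 358° = 1303.21
Net: -791.25 east, 3036.88 north. Distance = √((-791.25)² + (3036.88)²) = 3138.267 m.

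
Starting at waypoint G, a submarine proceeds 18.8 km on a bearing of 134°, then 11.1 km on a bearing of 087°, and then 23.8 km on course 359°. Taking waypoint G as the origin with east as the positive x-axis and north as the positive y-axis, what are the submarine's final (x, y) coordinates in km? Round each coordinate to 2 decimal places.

(24.19, 11.32)

Leg 1 (134°, 18.8 km): east 18.8 sin 134° = 13.52, north 18.8 cos 134° = -13.06
Leg 2 (087°, 11.1 km): east 11.1 sin 87° = 11.08, north 11.1 cos 87° = 0.58
Leg 3 (359°, 23.8 km): east 23.8 sin 359° = -0.42, north 23.8 cos 359° = 23.80
Summing: 24.19 km east, 11.32 km north → (24.19, 11.32).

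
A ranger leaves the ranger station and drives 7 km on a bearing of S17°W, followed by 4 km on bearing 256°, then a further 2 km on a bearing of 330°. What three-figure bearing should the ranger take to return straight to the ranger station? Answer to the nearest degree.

Leg 1 (S17°W, 7 km): east 7 sin 197° = -2.05, north 7 cos 197° = -6.69
Leg 2 (256°, 4 km): east 4 sin 256° = -3.88, north 4 cos 256° = -0.97
Leg 3 (330°, 2 km): east 2 sin 330° = -1.00, north 2 cos 330° = 1.73
Net displacement: -6.93 east, -5.93 north. Direction back to start is (6.93, 5.93): bearing = atan2(6.93, 5.93) mod 360° = 49.44° ≈ 049°.

049°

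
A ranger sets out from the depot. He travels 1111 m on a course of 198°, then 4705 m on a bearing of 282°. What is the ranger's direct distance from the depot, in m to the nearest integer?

Leg 1 (198°, 1111 m): east 1111 sin 198° = -343.32, north 1111 cos 198° = -1056.62
Leg 2 (282°, 4705 m): east 4705 sin 282° = -4602.18, north 4705 cos 282° = 978.22
Net: -4945.50 east, -78.40 north. Distance = √((-4945.50)² + (-78.40)²) = 4946.124 m.

4946 m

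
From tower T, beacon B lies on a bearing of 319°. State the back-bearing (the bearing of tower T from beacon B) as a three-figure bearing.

139°

Back-bearing = 319° − 180° = 139°.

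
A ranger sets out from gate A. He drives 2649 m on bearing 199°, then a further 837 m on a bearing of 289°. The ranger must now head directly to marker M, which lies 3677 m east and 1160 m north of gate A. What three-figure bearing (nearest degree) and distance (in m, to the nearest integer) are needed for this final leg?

Leg 1 (199°, 2649 m): east 2649 sin 199° = -862.43, north 2649 cos 199° = -2504.68
Leg 2 (289°, 837 m): east 837 sin 289° = -791.40, north 837 cos 289° = 272.50
Current position: (-1653.83, -2232.18). Target: (3677, 1160). Remaining: Δeast = 5330.83, Δnorth = 3392.18.
Bearing = atan2(5330.83, 3392.18) mod 360° = 57.53°; distance = √((5330.83)² + (3392.18)²) = 6318.593 m.

058°, 6319 m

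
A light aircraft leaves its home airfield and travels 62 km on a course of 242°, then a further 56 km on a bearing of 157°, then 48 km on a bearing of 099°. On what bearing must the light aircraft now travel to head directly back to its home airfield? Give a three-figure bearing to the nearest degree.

351°

Leg 1 (242°, 62 km): east 62 sin 242° = -54.74, north 62 cos 242° = -29.11
Leg 2 (157°, 56 km): east 56 sin 157° = 21.88, north 56 cos 157° = -51.55
Leg 3 (099°, 48 km): east 48 sin 99° = 47.41, north 48 cos 99° = -7.51
Net displacement: 14.55 east, -88.16 north. Direction back to start is (-14.55, 88.16): bearing = atan2(-14.55, 88.16) mod 360° = 350.63° ≈ 351°.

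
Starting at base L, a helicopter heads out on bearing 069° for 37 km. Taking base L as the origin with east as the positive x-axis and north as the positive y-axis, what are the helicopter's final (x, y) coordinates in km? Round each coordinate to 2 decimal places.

(34.54, 13.26)

Leg 1 (069°, 37 km): east 37 sin 69° = 34.54, north 37 cos 69° = 13.26
Summing: 34.54 km east, 13.26 km north → (34.54, 13.26).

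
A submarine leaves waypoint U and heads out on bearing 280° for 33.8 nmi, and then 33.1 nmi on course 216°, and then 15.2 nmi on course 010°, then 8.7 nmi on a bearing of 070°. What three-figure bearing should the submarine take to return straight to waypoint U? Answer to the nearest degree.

086°

Leg 1 (280°, 33.8 nmi): east 33.8 sin 280° = -33.29, north 33.8 cos 280° = 5.87
Leg 2 (216°, 33.1 nmi): east 33.1 sin 216° = -19.46, north 33.1 cos 216° = -26.78
Leg 3 (010°, 15.2 nmi): east 15.2 sin 10° = 2.64, north 15.2 cos 10° = 14.97
Leg 4 (070°, 8.7 nmi): east 8.7 sin 70° = 8.18, north 8.7 cos 70° = 2.98
Net displacement: -41.93 east, -2.96 north. Direction back to start is (41.93, 2.96): bearing = atan2(41.93, 2.96) mod 360° = 85.96° ≈ 086°.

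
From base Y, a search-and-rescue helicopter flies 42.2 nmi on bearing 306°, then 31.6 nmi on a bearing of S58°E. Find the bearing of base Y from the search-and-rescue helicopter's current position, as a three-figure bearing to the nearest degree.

138°

Leg 1 (306°, 42.2 nmi): east 42.2 sin 306° = -34.14, north 42.2 cos 306° = 24.80
Leg 2 (S58°E, 31.6 nmi): east 31.6 sin 122° = 26.80, north 31.6 cos 122° = -16.75
Net displacement: -7.34 east, 8.06 north. Direction back to start is (7.34, -8.06): bearing = atan2(7.34, -8.06) mod 360° = 137.67° ≈ 138°.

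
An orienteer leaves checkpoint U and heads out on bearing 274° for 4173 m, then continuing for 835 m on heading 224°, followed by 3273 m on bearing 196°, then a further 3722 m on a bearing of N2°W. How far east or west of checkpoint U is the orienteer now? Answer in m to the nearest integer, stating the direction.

Leg 1 (274°, 4173 m): east 4173 sin 274° = -4162.83, north 4173 cos 274° = 291.09
Leg 2 (224°, 835 m): east 835 sin 224° = -580.04, north 835 cos 224° = -600.65
Leg 3 (196°, 3273 m): east 3273 sin 196° = -902.16, north 3273 cos 196° = -3146.21
Leg 4 (N2°W, 3722 m): east 3722 sin 358° = -129.90, north 3722 cos 358° = 3719.73
Net east component: -5774.93 m.

5775 m west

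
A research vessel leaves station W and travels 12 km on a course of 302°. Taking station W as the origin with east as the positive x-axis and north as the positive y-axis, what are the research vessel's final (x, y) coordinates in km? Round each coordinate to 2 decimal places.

(-10.18, 6.36)

Leg 1 (302°, 12 km): east 12 sin 302° = -10.18, north 12 cos 302° = 6.36
Summing: -10.18 km east, 6.36 km north → (-10.18, 6.36).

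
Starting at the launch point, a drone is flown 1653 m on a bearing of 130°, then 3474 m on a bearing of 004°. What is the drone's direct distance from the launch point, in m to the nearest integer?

2837 m

Leg 1 (130°, 1653 m): east 1653 sin 130° = 1266.27, north 1653 cos 130° = -1062.53
Leg 2 (004°, 3474 m): east 3474 sin 4° = 242.33, north 3474 cos 4° = 3465.54
Net: 1508.61 east, 2403.01 north. Distance = √((1508.61)² + (2403.01)²) = 2837.313 m.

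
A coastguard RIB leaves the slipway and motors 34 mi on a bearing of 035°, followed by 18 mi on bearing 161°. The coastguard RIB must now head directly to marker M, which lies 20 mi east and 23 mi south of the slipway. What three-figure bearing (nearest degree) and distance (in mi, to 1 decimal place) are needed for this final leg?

Leg 1 (035°, 34 mi): east 34 sin 35° = 19.50, north 34 cos 35° = 27.85
Leg 2 (161°, 18 mi): east 18 sin 161° = 5.86, north 18 cos 161° = -17.02
Current position: (25.36, 10.83). Target: (20, -23). Remaining: Δeast = -5.36, Δnorth = -33.83.
Bearing = atan2(-5.36, -33.83) mod 360° = 189.01°; distance = √((-5.36)² + (-33.83)²) = 34.254 mi.

189°, 34.3 mi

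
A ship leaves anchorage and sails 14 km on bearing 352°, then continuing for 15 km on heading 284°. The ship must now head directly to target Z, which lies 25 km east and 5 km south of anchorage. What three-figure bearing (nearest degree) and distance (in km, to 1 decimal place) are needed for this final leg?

Leg 1 (352°, 14 km): east 14 sin 352° = -1.95, north 14 cos 352° = 13.86
Leg 2 (284°, 15 km): east 15 sin 284° = -14.55, north 15 cos 284° = 3.63
Current position: (-16.50, 17.49). Target: (25, -5). Remaining: Δeast = 41.50, Δnorth = -22.49.
Bearing = atan2(41.50, -22.49) mod 360° = 118.46°; distance = √((41.50)² + (-22.49)²) = 47.206 km.

118°, 47.2 km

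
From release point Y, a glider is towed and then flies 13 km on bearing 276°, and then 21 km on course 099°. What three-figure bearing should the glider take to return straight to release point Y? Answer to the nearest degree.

Leg 1 (276°, 13 km): east 13 sin 276° = -12.93, north 13 cos 276° = 1.36
Leg 2 (099°, 21 km): east 21 sin 99° = 20.74, north 21 cos 99° = -3.29
Net displacement: 7.81 east, -1.93 north. Direction back to start is (-7.81, 1.93): bearing = atan2(-7.81, 1.93) mod 360° = 283.85° ≈ 284°.

284°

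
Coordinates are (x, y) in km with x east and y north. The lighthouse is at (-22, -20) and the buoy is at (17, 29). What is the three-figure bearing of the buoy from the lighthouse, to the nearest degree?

Δeast = 17 − -22 = 39.00; Δnorth = 29 − -20 = 49.00.
Bearing = atan2(Δeast, Δnorth) mod 360° = 38.52° ≈ 039°.

039°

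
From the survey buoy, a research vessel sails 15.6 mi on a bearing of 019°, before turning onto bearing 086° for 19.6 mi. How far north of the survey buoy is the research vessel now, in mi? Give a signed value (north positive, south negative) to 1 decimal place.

16.1 mi

Leg 1 (019°, 15.6 mi): east 15.6 sin 19° = 5.08, north 15.6 cos 19° = 14.75
Leg 2 (086°, 19.6 mi): east 19.6 sin 86° = 19.55, north 19.6 cos 86° = 1.37
Net north component: 16.12 mi.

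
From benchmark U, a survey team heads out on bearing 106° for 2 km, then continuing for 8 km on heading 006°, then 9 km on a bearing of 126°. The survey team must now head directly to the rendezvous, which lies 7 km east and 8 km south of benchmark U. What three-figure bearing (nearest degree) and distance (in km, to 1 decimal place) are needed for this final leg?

Leg 1 (106°, 2 km): east 2 sin 106° = 1.92, north 2 cos 106° = -0.55
Leg 2 (006°, 8 km): east 8 sin 6° = 0.84, north 8 cos 6° = 7.96
Leg 3 (126°, 9 km): east 9 sin 126° = 7.28, north 9 cos 126° = -5.29
Current position: (10.04, 2.11). Target: (7, -8). Remaining: Δeast = -3.04, Δnorth = -10.11.
Bearing = atan2(-3.04, -10.11) mod 360° = 196.73°; distance = √((-3.04)² + (-10.11)²) = 10.562 km.

197°, 10.6 km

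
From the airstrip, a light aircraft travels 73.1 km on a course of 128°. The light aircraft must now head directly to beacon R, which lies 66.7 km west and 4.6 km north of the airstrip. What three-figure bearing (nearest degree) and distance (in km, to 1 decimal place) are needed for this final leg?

292°, 133.8 km

Leg 1 (128°, 73.1 km): east 73.1 sin 128° = 57.60, north 73.1 cos 128° = -45.00
Current position: (57.60, -45.00). Target: (-66.7, 4.6). Remaining: Δeast = -124.30, Δnorth = 49.60.
Bearing = atan2(-124.30, 49.60) mod 360° = 291.76°; distance = √((-124.30)² + (49.60)²) = 133.836 km.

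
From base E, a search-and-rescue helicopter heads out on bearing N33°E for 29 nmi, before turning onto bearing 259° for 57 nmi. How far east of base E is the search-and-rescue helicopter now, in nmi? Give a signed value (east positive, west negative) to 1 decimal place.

-40.2 nmi

Leg 1 (N33°E, 29 nmi): east 29 sin 33° = 15.79, north 29 cos 33° = 24.32
Leg 2 (259°, 57 nmi): east 57 sin 259° = -55.95, north 57 cos 259° = -10.88
Net east component: -40.16 nmi.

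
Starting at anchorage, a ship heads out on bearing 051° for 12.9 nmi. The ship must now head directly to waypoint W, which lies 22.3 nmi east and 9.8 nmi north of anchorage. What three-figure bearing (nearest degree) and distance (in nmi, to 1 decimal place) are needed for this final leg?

082°, 12.4 nmi

Leg 1 (051°, 12.9 nmi): east 12.9 sin 51° = 10.03, north 12.9 cos 51° = 8.12
Current position: (10.03, 8.12). Target: (22.3, 9.8). Remaining: Δeast = 12.27, Δnorth = 1.68.
Bearing = atan2(12.27, 1.68) mod 360° = 82.20°; distance = √((12.27)² + (1.68)²) = 12.389 nmi.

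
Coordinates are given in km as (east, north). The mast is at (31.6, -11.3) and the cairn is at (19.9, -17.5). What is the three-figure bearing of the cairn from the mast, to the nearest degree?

242°

Δeast = 19.9 − 31.6 = -11.70; Δnorth = -17.5 − -11.3 = -6.20.
Bearing = atan2(Δeast, Δnorth) mod 360° = 242.08° ≈ 242°.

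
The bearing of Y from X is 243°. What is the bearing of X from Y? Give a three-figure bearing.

Back-bearing = 243° − 180° = 063°.

063°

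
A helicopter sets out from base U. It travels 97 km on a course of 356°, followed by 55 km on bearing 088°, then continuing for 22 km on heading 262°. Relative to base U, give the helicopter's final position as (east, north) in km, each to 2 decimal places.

(26.41, 95.62)

Leg 1 (356°, 97 km): east 97 sin 356° = -6.77, north 97 cos 356° = 96.76
Leg 2 (088°, 55 km): east 55 sin 88° = 54.97, north 55 cos 88° = 1.92
Leg 3 (262°, 22 km): east 22 sin 262° = -21.79, north 22 cos 262° = -3.06
Summing: 26.41 km east, 95.62 km north → (26.41, 95.62).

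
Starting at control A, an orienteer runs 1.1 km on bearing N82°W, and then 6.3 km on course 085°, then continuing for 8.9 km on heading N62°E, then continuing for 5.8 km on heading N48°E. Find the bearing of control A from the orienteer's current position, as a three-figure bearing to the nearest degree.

Leg 1 (N82°W, 1.1 km): east 1.1 sin 278° = -1.09, north 1.1 cos 278° = 0.15
Leg 2 (085°, 6.3 km): east 6.3 sin 85° = 6.28, north 6.3 cos 85° = 0.55
Leg 3 (N62°E, 8.9 km): east 8.9 sin 62° = 7.86, north 8.9 cos 62° = 4.18
Leg 4 (N48°E, 5.8 km): east 5.8 sin 48° = 4.31, north 5.8 cos 48° = 3.88
Net displacement: 17.36 east, 8.76 north. Direction back to start is (-17.36, -8.76): bearing = atan2(-17.36, -8.76) mod 360° = 243.21° ≈ 243°.

243°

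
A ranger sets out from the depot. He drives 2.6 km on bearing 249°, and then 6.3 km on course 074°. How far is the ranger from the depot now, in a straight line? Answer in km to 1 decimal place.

3.7 km

Leg 1 (249°, 2.6 km): east 2.6 sin 249° = -2.43, north 2.6 cos 249° = -0.93
Leg 2 (074°, 6.3 km): east 6.3 sin 74° = 6.06, north 6.3 cos 74° = 1.74
Net: 3.63 east, 0.80 north. Distance = √((3.63)² + (0.80)²) = 3.717 km.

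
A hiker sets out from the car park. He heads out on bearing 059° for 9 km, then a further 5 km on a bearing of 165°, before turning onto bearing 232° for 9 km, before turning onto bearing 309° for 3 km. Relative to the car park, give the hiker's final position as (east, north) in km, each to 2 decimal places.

(-0.41, -3.85)

Leg 1 (059°, 9 km): east 9 sin 59° = 7.71, north 9 cos 59° = 4.64
Leg 2 (165°, 5 km): east 5 sin 165° = 1.29, north 5 cos 165° = -4.83
Leg 3 (232°, 9 km): east 9 sin 232° = -7.09, north 9 cos 232° = -5.54
Leg 4 (309°, 3 km): east 3 sin 309° = -2.33, north 3 cos 309° = 1.89
Summing: -0.41 km east, -3.85 km north → (-0.41, -3.85).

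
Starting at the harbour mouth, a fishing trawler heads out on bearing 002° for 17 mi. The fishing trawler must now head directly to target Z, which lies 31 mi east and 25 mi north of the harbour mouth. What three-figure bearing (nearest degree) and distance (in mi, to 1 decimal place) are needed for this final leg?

Leg 1 (002°, 17 mi): east 17 sin 2° = 0.59, north 17 cos 2° = 16.99
Current position: (0.59, 16.99). Target: (31, 25). Remaining: Δeast = 30.41, Δnorth = 8.01.
Bearing = atan2(30.41, 8.01) mod 360° = 75.24°; distance = √((30.41)² + (8.01)²) = 31.444 mi.

075°, 31.4 mi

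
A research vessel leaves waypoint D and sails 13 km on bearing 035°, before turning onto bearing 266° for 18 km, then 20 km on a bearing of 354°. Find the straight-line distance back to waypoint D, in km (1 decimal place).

Leg 1 (035°, 13 km): east 13 sin 35° = 7.46, north 13 cos 35° = 10.65
Leg 2 (266°, 18 km): east 18 sin 266° = -17.96, north 18 cos 266° = -1.26
Leg 3 (354°, 20 km): east 20 sin 354° = -2.09, north 20 cos 354° = 19.89
Net: -12.59 east, 29.28 north. Distance = √((-12.59)² + (29.28)²) = 31.876 km.

31.9 km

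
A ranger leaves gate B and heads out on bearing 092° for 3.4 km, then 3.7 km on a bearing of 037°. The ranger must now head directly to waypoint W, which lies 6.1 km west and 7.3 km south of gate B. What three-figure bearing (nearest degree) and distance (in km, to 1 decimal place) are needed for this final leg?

229°, 15.5 km

Leg 1 (092°, 3.4 km): east 3.4 sin 92° = 3.40, north 3.4 cos 92° = -0.12
Leg 2 (037°, 3.7 km): east 3.7 sin 37° = 2.23, north 3.7 cos 37° = 2.95
Current position: (5.62, 2.84). Target: (-6.1, -7.3). Remaining: Δeast = -11.72, Δnorth = -10.14.
Bearing = atan2(-11.72, -10.14) mod 360° = 229.16°; distance = √((-11.72)² + (-10.14)²) = 15.499 km.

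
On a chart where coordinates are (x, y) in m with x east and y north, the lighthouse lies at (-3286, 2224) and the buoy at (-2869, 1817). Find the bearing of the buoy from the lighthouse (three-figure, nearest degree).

Δeast = -2869 − -3286 = 417.00; Δnorth = 1817 − 2224 = -407.00.
Bearing = atan2(Δeast, Δnorth) mod 360° = 134.30° ≈ 134°.

134°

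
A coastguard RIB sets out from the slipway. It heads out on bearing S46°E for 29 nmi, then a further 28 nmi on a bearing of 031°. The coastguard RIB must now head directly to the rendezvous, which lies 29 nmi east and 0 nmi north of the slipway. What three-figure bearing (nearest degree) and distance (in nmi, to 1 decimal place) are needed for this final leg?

Leg 1 (S46°E, 29 nmi): east 29 sin 134° = 20.86, north 29 cos 134° = -20.15
Leg 2 (031°, 28 nmi): east 28 sin 31° = 14.42, north 28 cos 31° = 24.00
Current position: (35.28, 3.86). Target: (29, 0). Remaining: Δeast = -6.28, Δnorth = -3.86.
Bearing = atan2(-6.28, -3.86) mod 360° = 238.46°; distance = √((-6.28)² + (-3.86)²) = 7.371 nmi.

238°, 7.4 nmi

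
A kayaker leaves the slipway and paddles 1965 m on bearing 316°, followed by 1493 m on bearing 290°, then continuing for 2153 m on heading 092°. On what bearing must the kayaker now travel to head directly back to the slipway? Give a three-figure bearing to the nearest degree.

162°

Leg 1 (316°, 1965 m): east 1965 sin 316° = -1365.00, north 1965 cos 316° = 1413.50
Leg 2 (290°, 1493 m): east 1493 sin 290° = -1402.96, north 1493 cos 290° = 510.64
Leg 3 (092°, 2153 m): east 2153 sin 92° = 2151.69, north 2153 cos 92° = -75.14
Net displacement: -616.28 east, 1849.00 north. Direction back to start is (616.28, -1849.00): bearing = atan2(616.28, -1849.00) mod 360° = 161.57° ≈ 162°.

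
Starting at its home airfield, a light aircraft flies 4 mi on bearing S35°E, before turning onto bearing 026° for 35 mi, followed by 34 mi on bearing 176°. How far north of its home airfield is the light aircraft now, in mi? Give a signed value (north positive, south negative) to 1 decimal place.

Leg 1 (S35°E, 4 mi): east 4 sin 145° = 2.29, north 4 cos 145° = -3.28
Leg 2 (026°, 35 mi): east 35 sin 26° = 15.34, north 35 cos 26° = 31.46
Leg 3 (176°, 34 mi): east 34 sin 176° = 2.37, north 34 cos 176° = -33.92
Net north component: -5.74 mi.

-5.7 mi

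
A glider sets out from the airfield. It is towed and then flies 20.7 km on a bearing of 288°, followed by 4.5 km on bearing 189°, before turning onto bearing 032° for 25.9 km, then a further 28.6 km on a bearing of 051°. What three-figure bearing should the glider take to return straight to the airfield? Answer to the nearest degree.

200°

Leg 1 (288°, 20.7 km): east 20.7 sin 288° = -19.69, north 20.7 cos 288° = 6.40
Leg 2 (189°, 4.5 km): east 4.5 sin 189° = -0.70, north 4.5 cos 189° = -4.44
Leg 3 (032°, 25.9 km): east 25.9 sin 32° = 13.72, north 25.9 cos 32° = 21.96
Leg 4 (051°, 28.6 km): east 28.6 sin 51° = 22.23, north 28.6 cos 51° = 18.00
Net displacement: 15.56 east, 41.92 north. Direction back to start is (-15.56, -41.92): bearing = atan2(-15.56, -41.92) mod 360° = 200.37° ≈ 200°.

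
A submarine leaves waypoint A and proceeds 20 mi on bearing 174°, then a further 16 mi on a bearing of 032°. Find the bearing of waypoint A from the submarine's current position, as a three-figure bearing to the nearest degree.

301°

Leg 1 (174°, 20 mi): east 20 sin 174° = 2.09, north 20 cos 174° = -19.89
Leg 2 (032°, 16 mi): east 16 sin 32° = 8.48, north 16 cos 32° = 13.57
Net displacement: 10.57 east, -6.32 north. Direction back to start is (-10.57, 6.32): bearing = atan2(-10.57, 6.32) mod 360° = 300.88° ≈ 301°.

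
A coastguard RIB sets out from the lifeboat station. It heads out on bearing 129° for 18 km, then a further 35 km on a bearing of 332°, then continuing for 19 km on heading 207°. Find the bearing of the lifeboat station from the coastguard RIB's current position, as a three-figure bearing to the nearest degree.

103°

Leg 1 (129°, 18 km): east 18 sin 129° = 13.99, north 18 cos 129° = -11.33
Leg 2 (332°, 35 km): east 35 sin 332° = -16.43, north 35 cos 332° = 30.90
Leg 3 (207°, 19 km): east 19 sin 207° = -8.63, north 19 cos 207° = -16.93
Net displacement: -11.07 east, 2.65 north. Direction back to start is (11.07, -2.65): bearing = atan2(11.07, -2.65) mod 360° = 103.45° ≈ 103°.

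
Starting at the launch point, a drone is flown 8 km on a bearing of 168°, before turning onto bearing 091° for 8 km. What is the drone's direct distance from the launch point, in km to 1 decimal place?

Leg 1 (168°, 8 km): east 8 sin 168° = 1.66, north 8 cos 168° = -7.83
Leg 2 (091°, 8 km): east 8 sin 91° = 8.00, north 8 cos 91° = -0.14
Net: 9.66 east, -7.96 north. Distance = √((9.66)² + (-7.96)²) = 12.522 km.

12.5 km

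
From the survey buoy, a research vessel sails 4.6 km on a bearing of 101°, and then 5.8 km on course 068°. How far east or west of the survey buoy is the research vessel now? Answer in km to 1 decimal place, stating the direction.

9.9 km east

Leg 1 (101°, 4.6 km): east 4.6 sin 101° = 4.52, north 4.6 cos 101° = -0.88
Leg 2 (068°, 5.8 km): east 5.8 sin 68° = 5.38, north 5.8 cos 68° = 2.17
Net east component: 9.89 km.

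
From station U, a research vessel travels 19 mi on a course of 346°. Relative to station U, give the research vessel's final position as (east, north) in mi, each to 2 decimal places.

Leg 1 (346°, 19 mi): east 19 sin 346° = -4.60, north 19 cos 346° = 18.44
Summing: -4.60 mi east, 18.44 mi north → (-4.60, 18.44).

(-4.60, 18.44)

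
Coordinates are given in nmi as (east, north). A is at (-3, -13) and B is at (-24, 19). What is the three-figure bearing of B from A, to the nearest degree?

Δeast = -24 − -3 = -21.00; Δnorth = 19 − -13 = 32.00.
Bearing = atan2(Δeast, Δnorth) mod 360° = 326.73° ≈ 327°.

327°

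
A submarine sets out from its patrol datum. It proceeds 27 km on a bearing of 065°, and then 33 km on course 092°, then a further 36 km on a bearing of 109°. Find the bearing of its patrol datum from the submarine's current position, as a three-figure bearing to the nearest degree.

271°

Leg 1 (065°, 27 km): east 27 sin 65° = 24.47, north 27 cos 65° = 11.41
Leg 2 (092°, 33 km): east 33 sin 92° = 32.98, north 33 cos 92° = -1.15
Leg 3 (109°, 36 km): east 36 sin 109° = 34.04, north 36 cos 109° = -11.72
Net displacement: 91.49 east, -1.46 north. Direction back to start is (-91.49, 1.46): bearing = atan2(-91.49, 1.46) mod 360° = 270.92° ≈ 271°.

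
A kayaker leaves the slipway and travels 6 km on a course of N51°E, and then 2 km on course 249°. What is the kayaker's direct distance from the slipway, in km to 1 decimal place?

Leg 1 (N51°E, 6 km): east 6 sin 51° = 4.66, north 6 cos 51° = 3.78
Leg 2 (249°, 2 km): east 2 sin 249° = -1.87, north 2 cos 249° = -0.72
Net: 2.80 east, 3.06 north. Distance = √((2.80)² + (3.06)²) = 4.144 km.

4.1 km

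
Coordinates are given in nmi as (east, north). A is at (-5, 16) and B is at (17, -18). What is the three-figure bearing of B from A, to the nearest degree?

Δeast = 17 − -5 = 22.00; Δnorth = -18 − 16 = -34.00.
Bearing = atan2(Δeast, Δnorth) mod 360° = 147.09° ≈ 147°.

147°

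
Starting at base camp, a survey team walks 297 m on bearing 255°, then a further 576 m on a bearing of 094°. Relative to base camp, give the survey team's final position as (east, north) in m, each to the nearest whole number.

Leg 1 (255°, 297 m): east 297 sin 255° = -286.88, north 297 cos 255° = -76.87
Leg 2 (094°, 576 m): east 576 sin 94° = 574.60, north 576 cos 94° = -40.18
Summing: 287.72 m east, -117.05 m north → (288, -117).

(288, -117)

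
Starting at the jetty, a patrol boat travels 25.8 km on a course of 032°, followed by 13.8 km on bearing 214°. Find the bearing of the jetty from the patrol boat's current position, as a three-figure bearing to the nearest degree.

210°

Leg 1 (032°, 25.8 km): east 25.8 sin 32° = 13.67, north 25.8 cos 32° = 21.88
Leg 2 (214°, 13.8 km): east 13.8 sin 214° = -7.72, north 13.8 cos 214° = -11.44
Net displacement: 5.96 east, 10.44 north. Direction back to start is (-5.96, -10.44): bearing = atan2(-5.96, -10.44) mod 360° = 209.70° ≈ 210°.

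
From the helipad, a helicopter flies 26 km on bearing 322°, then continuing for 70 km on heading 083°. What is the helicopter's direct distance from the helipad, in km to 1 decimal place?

60.8 km

Leg 1 (322°, 26 km): east 26 sin 322° = -16.01, north 26 cos 322° = 20.49
Leg 2 (083°, 70 km): east 70 sin 83° = 69.48, north 70 cos 83° = 8.53
Net: 53.47 east, 29.02 north. Distance = √((53.47)² + (29.02)²) = 60.838 km.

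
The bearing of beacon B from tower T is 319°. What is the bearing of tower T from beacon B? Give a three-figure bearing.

Back-bearing = 319° − 180° = 139°.

139°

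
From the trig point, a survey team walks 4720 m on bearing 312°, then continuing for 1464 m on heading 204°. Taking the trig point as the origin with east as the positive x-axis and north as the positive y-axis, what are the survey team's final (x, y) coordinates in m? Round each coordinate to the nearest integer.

(-4103, 1821)

Leg 1 (312°, 4720 m): east 4720 sin 312° = -3507.64, north 4720 cos 312° = 3158.30
Leg 2 (204°, 1464 m): east 1464 sin 204° = -595.46, north 1464 cos 204° = -1337.43
Summing: -4103.11 m east, 1820.87 m north → (-4103, 1821).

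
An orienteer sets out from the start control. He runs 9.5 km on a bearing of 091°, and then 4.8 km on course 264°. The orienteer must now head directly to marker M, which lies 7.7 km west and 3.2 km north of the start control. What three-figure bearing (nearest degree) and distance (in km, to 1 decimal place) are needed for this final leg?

287°, 13.0 km

Leg 1 (091°, 9.5 km): east 9.5 sin 91° = 9.50, north 9.5 cos 91° = -0.17
Leg 2 (264°, 4.8 km): east 4.8 sin 264° = -4.77, north 4.8 cos 264° = -0.50
Current position: (4.72, -0.67). Target: (-7.7, 3.2). Remaining: Δeast = -12.42, Δnorth = 3.87.
Bearing = atan2(-12.42, 3.87) mod 360° = 287.29°; distance = √((-12.42)² + (3.87)²) = 13.013 km.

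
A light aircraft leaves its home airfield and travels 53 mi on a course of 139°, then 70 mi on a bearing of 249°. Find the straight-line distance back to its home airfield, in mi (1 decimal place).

71.9 mi

Leg 1 (139°, 53 mi): east 53 sin 139° = 34.77, north 53 cos 139° = -40.00
Leg 2 (249°, 70 mi): east 70 sin 249° = -65.35, north 70 cos 249° = -25.09
Net: -30.58 east, -65.09 north. Distance = √((-30.58)² + (-65.09)²) = 71.911 mi.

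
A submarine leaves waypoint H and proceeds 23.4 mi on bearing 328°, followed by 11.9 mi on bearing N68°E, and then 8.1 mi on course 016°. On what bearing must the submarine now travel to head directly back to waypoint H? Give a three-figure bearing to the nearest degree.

182°

Leg 1 (328°, 23.4 mi): east 23.4 sin 328° = -12.40, north 23.4 cos 328° = 19.84
Leg 2 (N68°E, 11.9 mi): east 11.9 sin 68° = 11.03, north 11.9 cos 68° = 4.46
Leg 3 (016°, 8.1 mi): east 8.1 sin 16° = 2.23, north 8.1 cos 16° = 7.79
Net displacement: 0.87 east, 32.09 north. Direction back to start is (-0.87, -32.09): bearing = atan2(-0.87, -32.09) mod 360° = 181.55° ≈ 182°.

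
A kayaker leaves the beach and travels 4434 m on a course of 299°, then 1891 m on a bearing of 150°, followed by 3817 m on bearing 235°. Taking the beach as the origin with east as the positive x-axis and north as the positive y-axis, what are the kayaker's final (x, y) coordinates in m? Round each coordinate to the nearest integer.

Leg 1 (299°, 4434 m): east 4434 sin 299° = -3878.06, north 4434 cos 299° = 2149.65
Leg 2 (150°, 1891 m): east 1891 sin 150° = 945.50, north 1891 cos 150° = -1637.65
Leg 3 (235°, 3817 m): east 3817 sin 235° = -3126.70, north 3817 cos 235° = -2189.34
Summing: -6059.27 m east, -1677.35 m north → (-6059, -1677).

(-6059, -1677)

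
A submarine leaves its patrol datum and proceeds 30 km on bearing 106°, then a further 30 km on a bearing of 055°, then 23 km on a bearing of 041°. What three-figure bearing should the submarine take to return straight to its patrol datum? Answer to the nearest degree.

249°

Leg 1 (106°, 30 km): east 30 sin 106° = 28.84, north 30 cos 106° = -8.27
Leg 2 (055°, 30 km): east 30 sin 55° = 24.57, north 30 cos 55° = 17.21
Leg 3 (041°, 23 km): east 23 sin 41° = 15.09, north 23 cos 41° = 17.36
Net displacement: 68.50 east, 26.30 north. Direction back to start is (-68.50, -26.30): bearing = atan2(-68.50, -26.30) mod 360° = 249.00° ≈ 249°.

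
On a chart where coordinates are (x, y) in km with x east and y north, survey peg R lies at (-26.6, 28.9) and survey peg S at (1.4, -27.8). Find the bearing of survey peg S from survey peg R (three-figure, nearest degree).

154°

Δeast = 1.4 − -26.6 = 28.00; Δnorth = -27.8 − 28.9 = -56.70.
Bearing = atan2(Δeast, Δnorth) mod 360° = 153.72° ≈ 154°.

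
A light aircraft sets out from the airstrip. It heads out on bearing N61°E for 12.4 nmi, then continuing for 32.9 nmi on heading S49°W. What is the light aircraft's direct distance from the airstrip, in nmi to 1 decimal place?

20.9 nmi

Leg 1 (N61°E, 12.4 nmi): east 12.4 sin 61° = 10.85, north 12.4 cos 61° = 6.01
Leg 2 (S49°W, 32.9 nmi): east 32.9 sin 229° = -24.83, north 32.9 cos 229° = -21.58
Net: -13.98 east, -15.57 north. Distance = √((-13.98)² + (-15.57)²) = 20.930 nmi.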